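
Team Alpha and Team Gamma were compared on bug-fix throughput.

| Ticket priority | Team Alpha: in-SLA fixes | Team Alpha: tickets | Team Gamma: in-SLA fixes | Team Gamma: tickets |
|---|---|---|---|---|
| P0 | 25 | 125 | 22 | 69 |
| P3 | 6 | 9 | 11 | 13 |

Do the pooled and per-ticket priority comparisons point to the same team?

P0: Team Alpha 25/125 = 20.0%, Team Gamma 22/69 = 31.9% → Team Gamma
P3: Team Alpha 6/9 = 66.7%, Team Gamma 11/13 = 84.6% → Team Gamma
Overall: Team Alpha 31/134 = 23.1%, Team Gamma 33/82 = 40.2% → Team Gamma
Team Gamma wins overall and in every ticket group — no reversal.

Yes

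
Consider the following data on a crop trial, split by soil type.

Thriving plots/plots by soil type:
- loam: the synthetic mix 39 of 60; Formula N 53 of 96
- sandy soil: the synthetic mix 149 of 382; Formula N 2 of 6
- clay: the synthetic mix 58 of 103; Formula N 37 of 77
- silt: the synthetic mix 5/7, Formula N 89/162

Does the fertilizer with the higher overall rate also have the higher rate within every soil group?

Loam: the synthetic mix 39/60 = 65.0%, Formula N 53/96 = 55.2% → the synthetic mix
Sandy soil: the synthetic mix 149/382 = 39.0%, Formula N 2/6 = 33.3% → the synthetic mix
Clay: the synthetic mix 58/103 = 56.3%, Formula N 37/77 = 48.1% → the synthetic mix
Silt: the synthetic mix 5/7 = 71.4%, Formula N 89/162 = 54.9% → the synthetic mix
Overall: the synthetic mix 251/552 = 45.5%, Formula N 181/341 = 53.1% → Formula N
The synthetic mix wins each soil group but Formula N wins overall — the comparison reverses. The synthetic mix's plots skew toward sandy soil, which has a lower base rate.

No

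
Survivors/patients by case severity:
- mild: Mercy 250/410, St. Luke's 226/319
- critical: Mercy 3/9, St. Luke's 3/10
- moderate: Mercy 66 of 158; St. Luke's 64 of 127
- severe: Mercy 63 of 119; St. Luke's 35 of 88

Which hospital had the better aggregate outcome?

Mild: Mercy 250/410 = 61.0%, St. Luke's 226/319 = 70.8% → St. Luke's
Critical: Mercy 3/9 = 33.3%, St. Luke's 3/10 = 30.0% → Mercy
Moderate: Mercy 66/158 = 41.8%, St. Luke's 64/127 = 50.4% → St. Luke's
Severe: Mercy 63/119 = 52.9%, St. Luke's 35/88 = 39.8% → Mercy
Overall: Mercy 382/696 = 54.9%, St. Luke's 328/544 = 60.3% → St. Luke's
(Neither sweeps every case group, but St. Luke's has the higher pooled rate.)

St. Luke's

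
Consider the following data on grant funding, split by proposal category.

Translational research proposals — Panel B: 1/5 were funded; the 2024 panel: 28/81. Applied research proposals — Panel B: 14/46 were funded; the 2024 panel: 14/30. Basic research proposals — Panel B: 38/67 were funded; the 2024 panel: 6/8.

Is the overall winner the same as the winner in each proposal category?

No

Translational research: Panel B 1/5 = 20.0%, the 2024 panel 28/81 = 34.6% → the 2024 panel
Applied research: Panel B 14/46 = 30.4%, the 2024 panel 14/30 = 46.7% → the 2024 panel
Basic research: Panel B 38/67 = 56.7%, the 2024 panel 6/8 = 75.0% → the 2024 panel
Overall: Panel B 53/118 = 44.9%, the 2024 panel 48/119 = 40.3% → Panel B
The 2024 panel wins each proposal group but Panel B wins overall — the comparison reverses. The 2024 panel's proposals skew toward translational research, which has a lower base rate.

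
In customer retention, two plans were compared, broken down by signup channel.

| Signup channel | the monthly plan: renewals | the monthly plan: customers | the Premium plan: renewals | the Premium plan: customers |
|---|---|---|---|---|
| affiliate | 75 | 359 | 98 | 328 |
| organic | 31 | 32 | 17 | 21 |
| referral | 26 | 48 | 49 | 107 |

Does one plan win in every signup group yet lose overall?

No

Affiliate: the monthly plan 75/359 = 20.9%, the Premium plan 98/328 = 29.9% → the Premium plan
Organic: the monthly plan 31/32 = 96.9%, the Premium plan 17/21 = 81.0% → the monthly plan
Referral: the monthly plan 26/48 = 54.2%, the Premium plan 49/107 = 45.8% → the monthly plan
Overall: the monthly plan 132/439 = 30.1%, the Premium plan 164/456 = 36.0% → the Premium plan
Neither sweeps: the monthly plan wins 2 of 3 groups, the Premium plan wins 1. The Premium plan wins overall but not every group — no Simpson reversal.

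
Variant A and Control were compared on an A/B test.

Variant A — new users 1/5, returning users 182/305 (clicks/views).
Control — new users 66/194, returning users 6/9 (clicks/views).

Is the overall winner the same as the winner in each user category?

No

New users: Variant A 1/5 = 20.0%, Control 66/194 = 34.0% → Control
Returning users: Variant A 182/305 = 59.7%, Control 6/9 = 66.7% → Control
Overall: Variant A 183/310 = 59.0%, Control 72/203 = 35.5% → Variant A
Control wins each user group but Variant A wins overall — the comparison reverses. Control's views skew toward new users, which has a lower base rate.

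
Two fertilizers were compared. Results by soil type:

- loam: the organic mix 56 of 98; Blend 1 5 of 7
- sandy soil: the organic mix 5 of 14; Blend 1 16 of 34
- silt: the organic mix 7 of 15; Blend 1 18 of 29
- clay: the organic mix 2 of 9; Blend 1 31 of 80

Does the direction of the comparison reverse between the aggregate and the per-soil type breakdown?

Loam: the organic mix 56/98 = 57.1%, Blend 1 5/7 = 71.4% → Blend 1
Sandy soil: the organic mix 5/14 = 35.7%, Blend 1 16/34 = 47.1% → Blend 1
Silt: the organic mix 7/15 = 46.7%, Blend 1 18/29 = 62.1% → Blend 1
Clay: the organic mix 2/9 = 22.2%, Blend 1 31/80 = 38.8% → Blend 1
Overall: the organic mix 70/136 = 51.5%, Blend 1 70/150 = 46.7% → the organic mix
Blend 1 wins each soil group but the organic mix wins overall — the comparison reverses. Blend 1's plots skew toward clay, which has a lower base rate.

Yes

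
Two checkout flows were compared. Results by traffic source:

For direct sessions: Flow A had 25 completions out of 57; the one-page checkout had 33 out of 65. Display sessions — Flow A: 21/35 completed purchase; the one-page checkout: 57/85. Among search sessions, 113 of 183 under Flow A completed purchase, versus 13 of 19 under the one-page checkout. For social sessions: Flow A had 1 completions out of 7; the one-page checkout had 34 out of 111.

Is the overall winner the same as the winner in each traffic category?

No

Direct: Flow A 25/57 = 43.9%, the one-page checkout 33/65 = 50.8% → the one-page checkout
Display: Flow A 21/35 = 60.0%, the one-page checkout 57/85 = 67.1% → the one-page checkout
Search: Flow A 113/183 = 61.7%, the one-page checkout 13/19 = 68.4% → the one-page checkout
Social: Flow A 1/7 = 14.3%, the one-page checkout 34/111 = 30.6% → the one-page checkout
Overall: Flow A 160/282 = 56.7%, the one-page checkout 137/280 = 48.9% → Flow A
The one-page checkout wins each traffic group but Flow A wins overall — the comparison reverses. The one-page checkout's sessions skew toward social, which has a lower base rate.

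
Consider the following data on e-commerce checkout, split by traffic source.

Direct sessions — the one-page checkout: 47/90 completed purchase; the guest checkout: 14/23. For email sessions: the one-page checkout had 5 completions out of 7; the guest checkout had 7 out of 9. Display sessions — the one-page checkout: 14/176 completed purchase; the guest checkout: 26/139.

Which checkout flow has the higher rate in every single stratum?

the guest checkout

Direct: the one-page checkout 47/90 = 52.2%, the guest checkout 14/23 = 60.9% → the guest checkout
Email: the one-page checkout 5/7 = 71.4%, the guest checkout 7/9 = 77.8% → the guest checkout
Display: the one-page checkout 14/176 = 8.0%, the guest checkout 26/139 = 18.7% → the guest checkout
The guest checkout has the higher rate in all 3 groups.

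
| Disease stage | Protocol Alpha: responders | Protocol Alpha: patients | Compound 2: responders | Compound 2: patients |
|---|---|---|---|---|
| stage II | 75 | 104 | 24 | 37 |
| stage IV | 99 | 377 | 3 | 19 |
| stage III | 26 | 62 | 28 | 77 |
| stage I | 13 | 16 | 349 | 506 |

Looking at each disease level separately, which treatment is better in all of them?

Stage II: Protocol Alpha 75/104 = 72.1%, Compound 2 24/37 = 64.9% → Protocol Alpha
Stage IV: Protocol Alpha 99/377 = 26.3%, Compound 2 3/19 = 15.8% → Protocol Alpha
Stage III: Protocol Alpha 26/62 = 41.9%, Compound 2 28/77 = 36.4% → Protocol Alpha
Stage I: Protocol Alpha 13/16 = 81.2%, Compound 2 349/506 = 69.0% → Protocol Alpha
Protocol Alpha has the higher rate in all 4 groups.

Protocol Alpha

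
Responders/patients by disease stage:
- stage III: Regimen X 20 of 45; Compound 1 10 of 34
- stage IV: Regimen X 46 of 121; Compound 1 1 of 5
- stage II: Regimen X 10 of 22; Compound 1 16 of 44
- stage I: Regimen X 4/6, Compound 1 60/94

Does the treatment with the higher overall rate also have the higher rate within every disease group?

No

Stage III: Regimen X 20/45 = 44.4%, Compound 1 10/34 = 29.4% → Regimen X
Stage IV: Regimen X 46/121 = 38.0%, Compound 1 1/5 = 20.0% → Regimen X
Stage II: Regimen X 10/22 = 45.5%, Compound 1 16/44 = 36.4% → Regimen X
Stage I: Regimen X 4/6 = 66.7%, Compound 1 60/94 = 63.8% → Regimen X
Overall: Regimen X 80/194 = 41.2%, Compound 1 87/177 = 49.2% → Compound 1
Regimen X wins each disease group but Compound 1 wins overall — the comparison reverses. Regimen X's patients skew toward stage IV, which has a lower base rate.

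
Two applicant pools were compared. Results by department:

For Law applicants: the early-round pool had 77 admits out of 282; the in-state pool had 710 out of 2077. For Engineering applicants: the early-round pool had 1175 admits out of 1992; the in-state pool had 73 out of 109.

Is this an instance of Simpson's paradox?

Law: the early-round pool 77/282 = 27.3%, the in-state pool 710/2077 = 34.2% → the in-state pool
Engineering: the early-round pool 1175/1992 = 59.0%, the in-state pool 73/109 = 67.0% → the in-state pool
Overall: the early-round pool 1252/2274 = 55.1%, the in-state pool 783/2186 = 35.8% → the early-round pool
The in-state pool wins each department group but the early-round pool wins overall — the comparison reverses. The in-state pool's applicants skew toward Law, which has a lower base rate.

Yes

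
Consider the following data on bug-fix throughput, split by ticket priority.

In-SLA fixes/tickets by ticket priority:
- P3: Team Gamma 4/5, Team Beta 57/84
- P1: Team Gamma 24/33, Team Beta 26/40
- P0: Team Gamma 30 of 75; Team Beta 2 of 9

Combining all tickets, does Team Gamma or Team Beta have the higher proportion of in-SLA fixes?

Team Beta

P3: Team Gamma 4/5 = 80.0%, Team Beta 57/84 = 67.9% → Team Gamma
P1: Team Gamma 24/33 = 72.7%, Team Beta 26/40 = 65.0% → Team Gamma
P0: Team Gamma 30/75 = 40.0%, Team Beta 2/9 = 22.2% → Team Gamma
Overall: Team Gamma 58/113 = 51.3%, Team Beta 85/133 = 63.9% → Team Beta
(Team Gamma wins every ticket group but Team Beta wins overall — Team Gamma's tickets skew toward the low-rate P0 group.)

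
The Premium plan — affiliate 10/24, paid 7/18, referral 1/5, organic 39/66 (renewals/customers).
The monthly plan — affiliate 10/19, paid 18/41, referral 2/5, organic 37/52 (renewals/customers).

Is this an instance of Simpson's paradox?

No

Affiliate: the Premium plan 10/24 = 41.7%, the monthly plan 10/19 = 52.6% → the monthly plan
Paid: the Premium plan 7/18 = 38.9%, the monthly plan 18/41 = 43.9% → the monthly plan
Referral: the Premium plan 1/5 = 20.0%, the monthly plan 2/5 = 40.0% → the monthly plan
Organic: the Premium plan 39/66 = 59.1%, the monthly plan 37/52 = 71.2% → the monthly plan
Overall: the Premium plan 57/113 = 50.4%, the monthly plan 67/117 = 57.3% → the monthly plan
The monthly plan wins overall and in every signup group — no reversal.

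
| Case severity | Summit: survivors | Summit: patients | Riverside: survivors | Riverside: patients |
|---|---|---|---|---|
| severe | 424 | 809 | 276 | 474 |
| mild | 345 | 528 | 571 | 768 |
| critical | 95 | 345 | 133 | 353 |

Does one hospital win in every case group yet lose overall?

No

Severe: Summit 424/809 = 52.4%, Riverside 276/474 = 58.2% → Riverside
Mild: Summit 345/528 = 65.3%, Riverside 571/768 = 74.3% → Riverside
Critical: Summit 95/345 = 27.5%, Riverside 133/353 = 37.7% → Riverside
Overall: Summit 864/1682 = 51.4%, Riverside 980/1595 = 61.4% → Riverside
Riverside wins overall and in every case group — no reversal.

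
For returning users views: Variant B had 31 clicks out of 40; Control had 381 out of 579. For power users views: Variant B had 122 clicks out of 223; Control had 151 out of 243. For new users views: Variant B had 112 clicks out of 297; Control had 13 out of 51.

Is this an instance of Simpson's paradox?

No

Returning users: Variant B 31/40 = 77.5%, Control 381/579 = 65.8% → Variant B
Power users: Variant B 122/223 = 54.7%, Control 151/243 = 62.1% → Control
New users: Variant B 112/297 = 37.7%, Control 13/51 = 25.5% → Variant B
Overall: Variant B 265/560 = 47.3%, Control 545/873 = 62.4% → Control
Neither sweeps: Variant B wins 2 of 3 groups, Control wins 1. Control wins overall but not every group — no Simpson reversal.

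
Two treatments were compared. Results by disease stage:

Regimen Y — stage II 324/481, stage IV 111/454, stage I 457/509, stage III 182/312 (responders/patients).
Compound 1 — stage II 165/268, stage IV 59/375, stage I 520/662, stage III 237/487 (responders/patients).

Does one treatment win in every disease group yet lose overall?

Stage II: Regimen Y 324/481 = 67.4%, Compound 1 165/268 = 61.6% → Regimen Y
Stage IV: Regimen Y 111/454 = 24.4%, Compound 1 59/375 = 15.7% → Regimen Y
Stage I: Regimen Y 457/509 = 89.8%, Compound 1 520/662 = 78.5% → Regimen Y
Stage III: Regimen Y 182/312 = 58.3%, Compound 1 237/487 = 48.7% → Regimen Y
Overall: Regimen Y 1074/1756 = 61.2%, Compound 1 981/1792 = 54.7% → Regimen Y
Regimen Y wins overall and in every disease group — no reversal.

No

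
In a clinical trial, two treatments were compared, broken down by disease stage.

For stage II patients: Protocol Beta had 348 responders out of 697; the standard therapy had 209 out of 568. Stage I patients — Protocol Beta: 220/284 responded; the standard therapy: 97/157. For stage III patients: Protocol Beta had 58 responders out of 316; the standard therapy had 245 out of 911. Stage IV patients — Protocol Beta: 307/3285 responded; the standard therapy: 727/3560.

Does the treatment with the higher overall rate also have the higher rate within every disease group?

No

Stage II: Protocol Beta 348/697 = 49.9%, the standard therapy 209/568 = 36.8% → Protocol Beta
Stage I: Protocol Beta 220/284 = 77.5%, the standard therapy 97/157 = 61.8% → Protocol Beta
Stage III: Protocol Beta 58/316 = 18.4%, the standard therapy 245/911 = 26.9% → the standard therapy
Stage IV: Protocol Beta 307/3285 = 9.3%, the standard therapy 727/3560 = 20.4% → the standard therapy
Overall: Protocol Beta 933/4582 = 20.4%, the standard therapy 1278/5196 = 24.6% → the standard therapy
Neither sweeps: Protocol Beta wins 2 of 4 groups, the standard therapy wins 2. The standard therapy wins overall but not every group — no Simpson reversal.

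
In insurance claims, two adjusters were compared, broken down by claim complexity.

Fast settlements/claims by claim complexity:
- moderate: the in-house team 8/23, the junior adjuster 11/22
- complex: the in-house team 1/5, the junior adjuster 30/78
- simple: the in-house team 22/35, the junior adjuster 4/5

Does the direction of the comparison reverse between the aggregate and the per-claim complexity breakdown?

Yes

Moderate: the in-house team 8/23 = 34.8%, the junior adjuster 11/22 = 50.0% → the junior adjuster
Complex: the in-house team 1/5 = 20.0%, the junior adjuster 30/78 = 38.5% → the junior adjuster
Simple: the in-house team 22/35 = 62.9%, the junior adjuster 4/5 = 80.0% → the junior adjuster
Overall: the in-house team 31/63 = 49.2%, the junior adjuster 45/105 = 42.9% → the in-house team
The junior adjuster wins each claim group but the in-house team wins overall — the comparison reverses. The junior adjuster's claims skew toward complex, which has a lower base rate.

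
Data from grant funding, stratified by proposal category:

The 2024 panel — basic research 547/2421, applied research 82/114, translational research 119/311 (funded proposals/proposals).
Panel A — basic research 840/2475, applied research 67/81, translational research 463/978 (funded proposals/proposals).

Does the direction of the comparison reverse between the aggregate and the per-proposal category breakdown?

Basic research: the 2024 panel 547/2421 = 22.6%, Panel A 840/2475 = 33.9% → Panel A
Applied research: the 2024 panel 82/114 = 71.9%, Panel A 67/81 = 82.7% → Panel A
Translational research: the 2024 panel 119/311 = 38.3%, Panel A 463/978 = 47.3% → Panel A
Overall: the 2024 panel 748/2846 = 26.3%, Panel A 1370/3534 = 38.8% → Panel A
Panel A wins overall and in every proposal group — no reversal.

No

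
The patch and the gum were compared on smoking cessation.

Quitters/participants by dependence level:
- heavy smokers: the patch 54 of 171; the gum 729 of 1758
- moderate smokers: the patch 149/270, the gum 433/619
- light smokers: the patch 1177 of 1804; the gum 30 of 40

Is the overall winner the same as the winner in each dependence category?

Heavy smokers: the patch 54/171 = 31.6%, the gum 729/1758 = 41.5% → the gum
Moderate smokers: the patch 149/270 = 55.2%, the gum 433/619 = 70.0% → the gum
Light smokers: the patch 1177/1804 = 65.2%, the gum 30/40 = 75.0% → the gum
Overall: the patch 1380/2245 = 61.5%, the gum 1192/2417 = 49.3% → the patch
The gum wins each dependence group but the patch wins overall — the comparison reverses. The gum's participants skew toward heavy smokers, which has a lower base rate.

No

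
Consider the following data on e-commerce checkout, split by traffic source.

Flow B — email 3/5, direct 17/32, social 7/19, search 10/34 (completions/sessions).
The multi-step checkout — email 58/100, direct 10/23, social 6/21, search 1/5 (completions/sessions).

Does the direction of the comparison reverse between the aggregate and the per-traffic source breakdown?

Yes

Email: Flow B 3/5 = 60.0%, the multi-step checkout 58/100 = 58.0% → Flow B
Direct: Flow B 17/32 = 53.1%, the multi-step checkout 10/23 = 43.5% → Flow B
Social: Flow B 7/19 = 36.8%, the multi-step checkout 6/21 = 28.6% → Flow B
Search: Flow B 10/34 = 29.4%, the multi-step checkout 1/5 = 20.0% → Flow B
Overall: Flow B 37/90 = 41.1%, the multi-step checkout 75/149 = 50.3% → the multi-step checkout
Flow B wins each traffic group but the multi-step checkout wins overall — the comparison reverses. Flow B's sessions skew toward search, which has a lower base rate.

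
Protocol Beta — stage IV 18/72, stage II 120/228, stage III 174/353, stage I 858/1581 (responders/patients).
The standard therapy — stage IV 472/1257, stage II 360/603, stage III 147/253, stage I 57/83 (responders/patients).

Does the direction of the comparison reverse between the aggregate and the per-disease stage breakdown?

Stage IV: Protocol Beta 18/72 = 25.0%, the standard therapy 472/1257 = 37.5% → the standard therapy
Stage II: Protocol Beta 120/228 = 52.6%, the standard therapy 360/603 = 59.7% → the standard therapy
Stage III: Protocol Beta 174/353 = 49.3%, the standard therapy 147/253 = 58.1% → the standard therapy
Stage I: Protocol Beta 858/1581 = 54.3%, the standard therapy 57/83 = 68.7% → the standard therapy
Overall: Protocol Beta 1170/2234 = 52.4%, the standard therapy 1036/2196 = 47.2% → Protocol Beta
The standard therapy wins each disease group but Protocol Beta wins overall — the comparison reverses. The standard therapy's patients skew toward stage IV, which has a lower base rate.

Yes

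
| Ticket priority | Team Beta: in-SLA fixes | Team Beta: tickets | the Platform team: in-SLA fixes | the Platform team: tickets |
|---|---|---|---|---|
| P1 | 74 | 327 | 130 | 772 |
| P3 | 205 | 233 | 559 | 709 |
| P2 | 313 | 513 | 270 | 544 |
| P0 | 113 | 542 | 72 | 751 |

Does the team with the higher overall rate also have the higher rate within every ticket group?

P1: Team Beta 74/327 = 22.6%, the Platform team 130/772 = 16.8% → Team Beta
P3: Team Beta 205/233 = 88.0%, the Platform team 559/709 = 78.8% → Team Beta
P2: Team Beta 313/513 = 61.0%, the Platform team 270/544 = 49.6% → Team Beta
P0: Team Beta 113/542 = 20.8%, the Platform team 72/751 = 9.6% → Team Beta
Overall: Team Beta 705/1615 = 43.7%, the Platform team 1031/2776 = 37.1% → Team Beta
Team Beta wins overall and in every ticket group — no reversal.

Yes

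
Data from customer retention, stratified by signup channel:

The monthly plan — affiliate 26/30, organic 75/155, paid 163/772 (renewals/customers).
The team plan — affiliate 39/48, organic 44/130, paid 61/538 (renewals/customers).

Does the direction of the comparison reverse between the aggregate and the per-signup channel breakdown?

Affiliate: the monthly plan 26/30 = 86.7%, the team plan 39/48 = 81.2% → the monthly plan
Organic: the monthly plan 75/155 = 48.4%, the team plan 44/130 = 33.8% → the monthly plan
Paid: the monthly plan 163/772 = 21.1%, the team plan 61/538 = 11.3% → the monthly plan
Overall: the monthly plan 264/957 = 27.6%, the team plan 144/716 = 20.1% → the monthly plan
The monthly plan wins overall and in every signup group — no reversal.

No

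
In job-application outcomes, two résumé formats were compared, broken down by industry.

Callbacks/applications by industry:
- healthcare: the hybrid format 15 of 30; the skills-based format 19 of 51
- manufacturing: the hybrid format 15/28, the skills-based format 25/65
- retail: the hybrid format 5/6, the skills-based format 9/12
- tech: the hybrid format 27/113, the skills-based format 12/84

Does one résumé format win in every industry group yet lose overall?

Healthcare: the hybrid format 15/30 = 50.0%, the skills-based format 19/51 = 37.3% → the hybrid format
Manufacturing: the hybrid format 15/28 = 53.6%, the skills-based format 25/65 = 38.5% → the hybrid format
Retail: the hybrid format 5/6 = 83.3%, the skills-based format 9/12 = 75.0% → the hybrid format
Tech: the hybrid format 27/113 = 23.9%, the skills-based format 12/84 = 14.3% → the hybrid format
Overall: the hybrid format 62/177 = 35.0%, the skills-based format 65/212 = 30.7% → the hybrid format
The hybrid format wins overall and in every industry group — no reversal.

No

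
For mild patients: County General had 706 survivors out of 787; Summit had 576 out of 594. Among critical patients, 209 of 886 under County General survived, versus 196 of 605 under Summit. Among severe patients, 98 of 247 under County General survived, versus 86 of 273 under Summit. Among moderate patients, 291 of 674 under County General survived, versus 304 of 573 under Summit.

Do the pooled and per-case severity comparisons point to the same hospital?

No

Mild: County General 706/787 = 89.7%, Summit 576/594 = 97.0% → Summit
Critical: County General 209/886 = 23.6%, Summit 196/605 = 32.4% → Summit
Severe: County General 98/247 = 39.7%, Summit 86/273 = 31.5% → County General
Moderate: County General 291/674 = 43.2%, Summit 304/573 = 53.1% → Summit
Overall: County General 1304/2594 = 50.3%, Summit 1162/2045 = 56.8% → Summit
Neither sweeps: County General wins 1 of 4 groups, Summit wins 3. Summit wins overall but not every group — no Simpson reversal.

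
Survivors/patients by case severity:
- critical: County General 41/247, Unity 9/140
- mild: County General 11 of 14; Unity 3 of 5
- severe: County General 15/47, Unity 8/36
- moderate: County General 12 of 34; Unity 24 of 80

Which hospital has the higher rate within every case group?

Critical: County General 41/247 = 16.6%, Unity 9/140 = 6.4% → County General
Mild: County General 11/14 = 78.6%, Unity 3/5 = 60.0% → County General
Severe: County General 15/47 = 31.9%, Unity 8/36 = 22.2% → County General
Moderate: County General 12/34 = 35.3%, Unity 24/80 = 30.0% → County General
County General has the higher rate in all 4 groups.

County General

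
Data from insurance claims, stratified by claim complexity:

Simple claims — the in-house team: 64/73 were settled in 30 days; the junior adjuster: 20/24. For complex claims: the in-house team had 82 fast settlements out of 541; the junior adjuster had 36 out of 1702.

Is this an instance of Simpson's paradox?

No

Simple: the in-house team 64/73 = 87.7%, the junior adjuster 20/24 = 83.3% → the in-house team
Complex: the in-house team 82/541 = 15.2%, the junior adjuster 36/1702 = 2.1% → the in-house team
Overall: the in-house team 146/614 = 23.8%, the junior adjuster 56/1726 = 3.2% → the in-house team
The in-house team wins overall and in every claim group — no reversal.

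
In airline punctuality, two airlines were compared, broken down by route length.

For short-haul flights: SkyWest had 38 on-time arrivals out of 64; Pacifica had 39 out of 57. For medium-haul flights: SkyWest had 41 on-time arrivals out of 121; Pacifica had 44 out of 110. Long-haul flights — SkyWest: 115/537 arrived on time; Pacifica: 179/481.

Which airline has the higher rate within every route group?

Short-haul: SkyWest 38/64 = 59.4%, Pacifica 39/57 = 68.4% → Pacifica
Medium-haul: SkyWest 41/121 = 33.9%, Pacifica 44/110 = 40.0% → Pacifica
Long-haul: SkyWest 115/537 = 21.4%, Pacifica 179/481 = 37.2% → Pacifica
Pacifica has the higher rate in all 3 groups.

Pacifica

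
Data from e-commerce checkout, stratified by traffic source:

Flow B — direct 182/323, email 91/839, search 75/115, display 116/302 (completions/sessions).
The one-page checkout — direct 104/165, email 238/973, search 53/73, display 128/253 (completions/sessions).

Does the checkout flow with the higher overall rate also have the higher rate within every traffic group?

Direct: Flow B 182/323 = 56.3%, the one-page checkout 104/165 = 63.0% → the one-page checkout
Email: Flow B 91/839 = 10.8%, the one-page checkout 238/973 = 24.5% → the one-page checkout
Search: Flow B 75/115 = 65.2%, the one-page checkout 53/73 = 72.6% → the one-page checkout
Display: Flow B 116/302 = 38.4%, the one-page checkout 128/253 = 50.6% → the one-page checkout
Overall: Flow B 464/1579 = 29.4%, the one-page checkout 523/1464 = 35.7% → the one-page checkout
The one-page checkout wins overall and in every traffic group — no reversal.

Yes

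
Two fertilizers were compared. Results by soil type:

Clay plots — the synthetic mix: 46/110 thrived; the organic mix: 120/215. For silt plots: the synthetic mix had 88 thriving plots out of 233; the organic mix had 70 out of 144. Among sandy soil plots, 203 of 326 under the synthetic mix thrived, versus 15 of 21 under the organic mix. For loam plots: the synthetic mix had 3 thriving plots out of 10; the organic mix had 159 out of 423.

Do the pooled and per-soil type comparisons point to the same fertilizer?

No

Clay: the synthetic mix 46/110 = 41.8%, the organic mix 120/215 = 55.8% → the organic mix
Silt: the synthetic mix 88/233 = 37.8%, the organic mix 70/144 = 48.6% → the organic mix
Sandy soil: the synthetic mix 203/326 = 62.3%, the organic mix 15/21 = 71.4% → the organic mix
Loam: the synthetic mix 3/10 = 30.0%, the organic mix 159/423 = 37.6% → the organic mix
Overall: the synthetic mix 340/679 = 50.1%, the organic mix 364/803 = 45.3% → the synthetic mix
The organic mix wins each soil group but the synthetic mix wins overall — the comparison reverses. The organic mix's plots skew toward loam, which has a lower base rate.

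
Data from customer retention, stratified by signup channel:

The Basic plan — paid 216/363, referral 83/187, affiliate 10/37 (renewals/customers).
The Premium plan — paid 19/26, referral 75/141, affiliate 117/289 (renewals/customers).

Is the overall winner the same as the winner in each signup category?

Paid: the Basic plan 216/363 = 59.5%, the Premium plan 19/26 = 73.1% → the Premium plan
Referral: the Basic plan 83/187 = 44.4%, the Premium plan 75/141 = 53.2% → the Premium plan
Affiliate: the Basic plan 10/37 = 27.0%, the Premium plan 117/289 = 40.5% → the Premium plan
Overall: the Basic plan 309/587 = 52.6%, the Premium plan 211/456 = 46.3% → the Basic plan
The Premium plan wins each signup group but the Basic plan wins overall — the comparison reverses. The Premium plan's customers skew toward affiliate, which has a lower base rate.

No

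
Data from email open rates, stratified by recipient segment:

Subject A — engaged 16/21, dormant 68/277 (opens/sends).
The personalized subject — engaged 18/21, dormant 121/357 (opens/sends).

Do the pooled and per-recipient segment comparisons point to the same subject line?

Engaged: Subject A 16/21 = 76.2%, the personalized subject 18/21 = 85.7% → the personalized subject
Dormant: Subject A 68/277 = 24.5%, the personalized subject 121/357 = 33.9% → the personalized subject
Overall: Subject A 84/298 = 28.2%, the personalized subject 139/378 = 36.8% → the personalized subject
The personalized subject wins overall and in every recipient group — no reversal.

Yes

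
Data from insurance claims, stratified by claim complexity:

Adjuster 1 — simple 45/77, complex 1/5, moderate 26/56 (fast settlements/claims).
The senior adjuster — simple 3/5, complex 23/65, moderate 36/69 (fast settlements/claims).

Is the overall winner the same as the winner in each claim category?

No

Simple: Adjuster 1 45/77 = 58.4%, the senior adjuster 3/5 = 60.0% → the senior adjuster
Complex: Adjuster 1 1/5 = 20.0%, the senior adjuster 23/65 = 35.4% → the senior adjuster
Moderate: Adjuster 1 26/56 = 46.4%, the senior adjuster 36/69 = 52.2% → the senior adjuster
Overall: Adjuster 1 72/138 = 52.2%, the senior adjuster 62/139 = 44.6% → Adjuster 1
The senior adjuster wins each claim group but Adjuster 1 wins overall — the comparison reverses. The senior adjuster's claims skew toward complex, which has a lower base rate.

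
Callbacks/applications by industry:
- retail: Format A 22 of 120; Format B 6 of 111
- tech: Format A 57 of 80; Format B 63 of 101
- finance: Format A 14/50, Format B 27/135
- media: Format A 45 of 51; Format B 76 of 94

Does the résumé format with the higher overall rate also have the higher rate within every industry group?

Retail: Format A 22/120 = 18.3%, Format B 6/111 = 5.4% → Format A
Tech: Format A 57/80 = 71.2%, Format B 63/101 = 62.4% → Format A
Finance: Format A 14/50 = 28.0%, Format B 27/135 = 20.0% → Format A
Media: Format A 45/51 = 88.2%, Format B 76/94 = 80.9% → Format A
Overall: Format A 138/301 = 45.8%, Format B 172/441 = 39.0% → Format A
Format A wins overall and in every industry group — no reversal.

Yes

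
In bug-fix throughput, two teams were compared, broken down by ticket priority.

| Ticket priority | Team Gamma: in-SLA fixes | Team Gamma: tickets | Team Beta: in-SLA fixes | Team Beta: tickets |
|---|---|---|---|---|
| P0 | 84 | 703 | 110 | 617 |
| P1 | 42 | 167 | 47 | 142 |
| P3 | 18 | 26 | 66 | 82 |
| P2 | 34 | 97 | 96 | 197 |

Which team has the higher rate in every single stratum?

Team Beta

P0: Team Gamma 84/703 = 11.9%, Team Beta 110/617 = 17.8% → Team Beta
P1: Team Gamma 42/167 = 25.1%, Team Beta 47/142 = 33.1% → Team Beta
P3: Team Gamma 18/26 = 69.2%, Team Beta 66/82 = 80.5% → Team Beta
P2: Team Gamma 34/97 = 35.1%, Team Beta 96/197 = 48.7% → Team Beta
Team Beta has the higher rate in all 4 groups.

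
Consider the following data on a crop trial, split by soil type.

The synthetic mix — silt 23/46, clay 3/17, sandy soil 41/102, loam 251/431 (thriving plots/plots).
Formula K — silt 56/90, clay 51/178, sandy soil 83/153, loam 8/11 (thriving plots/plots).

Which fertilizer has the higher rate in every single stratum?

Formula K

Silt: the synthetic mix 23/46 = 50.0%, Formula K 56/90 = 62.2% → Formula K
Clay: the synthetic mix 3/17 = 17.6%, Formula K 51/178 = 28.7% → Formula K
Sandy soil: the synthetic mix 41/102 = 40.2%, Formula K 83/153 = 54.2% → Formula K
Loam: the synthetic mix 251/431 = 58.2%, Formula K 8/11 = 72.7% → Formula K
Formula K has the higher rate in all 4 groups.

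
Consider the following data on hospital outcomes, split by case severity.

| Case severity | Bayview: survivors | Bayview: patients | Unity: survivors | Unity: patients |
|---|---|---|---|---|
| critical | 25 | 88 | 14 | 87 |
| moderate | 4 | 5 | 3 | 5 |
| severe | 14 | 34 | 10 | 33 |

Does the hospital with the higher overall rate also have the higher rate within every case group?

Critical: Bayview 25/88 = 28.4%, Unity 14/87 = 16.1% → Bayview
Moderate: Bayview 4/5 = 80.0%, Unity 3/5 = 60.0% → Bayview
Severe: Bayview 14/34 = 41.2%, Unity 10/33 = 30.3% → Bayview
Overall: Bayview 43/127 = 33.9%, Unity 27/125 = 21.6% → Bayview
Bayview wins overall and in every case group — no reversal.

Yes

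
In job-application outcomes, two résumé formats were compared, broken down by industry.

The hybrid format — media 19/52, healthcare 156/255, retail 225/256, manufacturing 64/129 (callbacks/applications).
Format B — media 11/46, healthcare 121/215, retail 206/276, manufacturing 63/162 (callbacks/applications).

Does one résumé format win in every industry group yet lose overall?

No

Media: the hybrid format 19/52 = 36.5%, Format B 11/46 = 23.9% → the hybrid format
Healthcare: the hybrid format 156/255 = 61.2%, Format B 121/215 = 56.3% → the hybrid format
Retail: the hybrid format 225/256 = 87.9%, Format B 206/276 = 74.6% → the hybrid format
Manufacturing: the hybrid format 64/129 = 49.6%, Format B 63/162 = 38.9% → the hybrid format
Overall: the hybrid format 464/692 = 67.1%, Format B 401/699 = 57.4% → the hybrid format
The hybrid format wins overall and in every industry group — no reversal.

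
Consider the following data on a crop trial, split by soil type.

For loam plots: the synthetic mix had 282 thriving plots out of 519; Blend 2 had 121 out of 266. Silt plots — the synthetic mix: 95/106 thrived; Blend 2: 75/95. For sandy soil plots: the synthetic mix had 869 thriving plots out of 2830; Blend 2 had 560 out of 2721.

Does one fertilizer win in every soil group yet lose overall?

Loam: the synthetic mix 282/519 = 54.3%, Blend 2 121/266 = 45.5% → the synthetic mix
Silt: the synthetic mix 95/106 = 89.6%, Blend 2 75/95 = 78.9% → the synthetic mix
Sandy soil: the synthetic mix 869/2830 = 30.7%, Blend 2 560/2721 = 20.6% → the synthetic mix
Overall: the synthetic mix 1246/3455 = 36.1%, Blend 2 756/3082 = 24.5% → the synthetic mix
The synthetic mix wins overall and in every soil group — no reversal.

No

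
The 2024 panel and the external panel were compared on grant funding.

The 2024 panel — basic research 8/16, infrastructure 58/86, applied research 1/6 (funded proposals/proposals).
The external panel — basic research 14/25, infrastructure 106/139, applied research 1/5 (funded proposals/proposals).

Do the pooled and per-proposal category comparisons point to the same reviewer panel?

Basic research: the 2024 panel 8/16 = 50.0%, the external panel 14/25 = 56.0% → the external panel
Infrastructure: the 2024 panel 58/86 = 67.4%, the external panel 106/139 = 76.3% → the external panel
Applied research: the 2024 panel 1/6 = 16.7%, the external panel 1/5 = 20.0% → the external panel
Overall: the 2024 panel 67/108 = 62.0%, the external panel 121/169 = 71.6% → the external panel
The external panel wins overall and in every proposal group — no reversal.

Yes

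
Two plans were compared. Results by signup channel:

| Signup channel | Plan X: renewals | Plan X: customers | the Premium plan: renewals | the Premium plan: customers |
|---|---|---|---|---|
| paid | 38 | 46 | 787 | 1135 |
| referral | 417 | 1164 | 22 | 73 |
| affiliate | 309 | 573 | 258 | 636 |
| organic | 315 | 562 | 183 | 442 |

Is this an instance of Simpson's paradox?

Paid: Plan X 38/46 = 82.6%, the Premium plan 787/1135 = 69.3% → Plan X
Referral: Plan X 417/1164 = 35.8%, the Premium plan 22/73 = 30.1% → Plan X
Affiliate: Plan X 309/573 = 53.9%, the Premium plan 258/636 = 40.6% → Plan X
Organic: Plan X 315/562 = 56.0%, the Premium plan 183/442 = 41.4% → Plan X
Overall: Plan X 1079/2345 = 46.0%, the Premium plan 1250/2286 = 54.7% → the Premium plan
Plan X wins each signup group but the Premium plan wins overall — the comparison reverses. Plan X's customers skew toward referral, which has a lower base rate.

Yes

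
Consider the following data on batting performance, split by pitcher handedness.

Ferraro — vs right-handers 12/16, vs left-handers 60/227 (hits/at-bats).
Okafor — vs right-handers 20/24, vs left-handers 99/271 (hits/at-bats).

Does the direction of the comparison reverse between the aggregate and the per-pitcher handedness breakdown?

Vs right-handers: Ferraro 12/16 = 75.0%, Okafor 20/24 = 83.3% → Okafor
Vs left-handers: Ferraro 60/227 = 26.4%, Okafor 99/271 = 36.5% → Okafor
Overall: Ferraro 72/243 = 29.6%, Okafor 119/295 = 40.3% → Okafor
Okafor wins overall and in every pitcher group — no reversal.

No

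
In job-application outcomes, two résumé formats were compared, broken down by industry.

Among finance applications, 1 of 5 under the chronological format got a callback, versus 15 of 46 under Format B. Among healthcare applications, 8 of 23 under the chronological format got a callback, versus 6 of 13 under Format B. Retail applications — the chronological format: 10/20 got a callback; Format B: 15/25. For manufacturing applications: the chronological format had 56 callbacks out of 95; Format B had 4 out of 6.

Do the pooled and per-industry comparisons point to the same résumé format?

Finance: the chronological format 1/5 = 20.0%, Format B 15/46 = 32.6% → Format B
Healthcare: the chronological format 8/23 = 34.8%, Format B 6/13 = 46.2% → Format B
Retail: the chronological format 10/20 = 50.0%, Format B 15/25 = 60.0% → Format B
Manufacturing: the chronological format 56/95 = 58.9%, Format B 4/6 = 66.7% → Format B
Overall: the chronological format 75/143 = 52.4%, Format B 40/90 = 44.4% → the chronological format
Format B wins each industry group but the chronological format wins overall — the comparison reverses. Format B's applications skew toward finance, which has a lower base rate.

No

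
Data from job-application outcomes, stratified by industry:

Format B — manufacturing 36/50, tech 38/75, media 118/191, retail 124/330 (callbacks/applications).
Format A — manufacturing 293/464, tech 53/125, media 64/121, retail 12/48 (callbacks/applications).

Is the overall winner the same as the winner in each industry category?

No

Manufacturing: Format B 36/50 = 72.0%, Format A 293/464 = 63.1% → Format B
Tech: Format B 38/75 = 50.7%, Format A 53/125 = 42.4% → Format B
Media: Format B 118/191 = 61.8%, Format A 64/121 = 52.9% → Format B
Retail: Format B 124/330 = 37.6%, Format A 12/48 = 25.0% → Format B
Overall: Format B 316/646 = 48.9%, Format A 422/758 = 55.7% → Format A
Format B wins each industry group but Format A wins overall — the comparison reverses. Format B's applications skew toward retail, which has a lower base rate.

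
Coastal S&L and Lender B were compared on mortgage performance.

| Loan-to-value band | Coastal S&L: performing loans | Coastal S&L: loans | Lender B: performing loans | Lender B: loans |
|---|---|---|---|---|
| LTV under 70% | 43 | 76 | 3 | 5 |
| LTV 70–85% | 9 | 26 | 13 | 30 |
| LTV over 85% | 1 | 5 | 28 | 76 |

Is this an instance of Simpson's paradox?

LTV under 70%: Coastal S&L 43/76 = 56.6%, Lender B 3/5 = 60.0% → Lender B
LTV 70–85%: Coastal S&L 9/26 = 34.6%, Lender B 13/30 = 43.3% → Lender B
LTV over 85%: Coastal S&L 1/5 = 20.0%, Lender B 28/76 = 36.8% → Lender B
Overall: Coastal S&L 53/107 = 49.5%, Lender B 44/111 = 39.6% → Coastal S&L
Lender B wins each loan-to-value group but Coastal S&L wins overall — the comparison reverses. Lender B's loans skew toward LTV over 85%, which has a lower base rate.

Yes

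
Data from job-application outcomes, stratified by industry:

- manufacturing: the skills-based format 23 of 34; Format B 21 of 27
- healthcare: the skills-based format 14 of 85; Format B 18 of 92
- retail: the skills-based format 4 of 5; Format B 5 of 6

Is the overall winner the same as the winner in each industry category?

Manufacturing: the skills-based format 23/34 = 67.6%, Format B 21/27 = 77.8% → Format B
Healthcare: the skills-based format 14/85 = 16.5%, Format B 18/92 = 19.6% → Format B
Retail: the skills-based format 4/5 = 80.0%, Format B 5/6 = 83.3% → Format B
Overall: the skills-based format 41/124 = 33.1%, Format B 44/125 = 35.2% → Format B
Format B wins overall and in every industry group — no reversal.

Yes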